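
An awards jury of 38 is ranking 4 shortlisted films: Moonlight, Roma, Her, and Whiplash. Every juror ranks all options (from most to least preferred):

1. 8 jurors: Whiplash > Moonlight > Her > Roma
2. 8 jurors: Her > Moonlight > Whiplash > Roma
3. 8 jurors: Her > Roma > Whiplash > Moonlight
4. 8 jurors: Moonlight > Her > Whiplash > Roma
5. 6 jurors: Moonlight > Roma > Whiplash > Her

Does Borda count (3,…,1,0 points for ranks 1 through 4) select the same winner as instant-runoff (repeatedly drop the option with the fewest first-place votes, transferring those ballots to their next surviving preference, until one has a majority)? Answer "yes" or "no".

yes

Borda — scores: Moonlight 74, Roma 28, Her 72, Whiplash 54. Winner: Moonlight.
Instant-runoff — R1 Moonlight 14, Roma 0, Her 16, Whiplash 8 (Roma out); R2 Moonlight 14, Her 16, Whiplash 8 (Whiplash out); R3 Moonlight 22, Her 16 (Moonlight winner). Winner: Moonlight.
The two methods agree.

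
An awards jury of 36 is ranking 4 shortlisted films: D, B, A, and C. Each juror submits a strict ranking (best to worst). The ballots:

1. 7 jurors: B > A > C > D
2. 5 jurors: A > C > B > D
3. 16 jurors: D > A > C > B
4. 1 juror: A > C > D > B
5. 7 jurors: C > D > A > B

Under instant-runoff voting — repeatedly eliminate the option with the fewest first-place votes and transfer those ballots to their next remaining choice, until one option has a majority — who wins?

C

Round 1: D 16, B 7, A 6, C 7. Eliminate A.
Round 2: D 16, B 7, C 13. Eliminate B.
Round 3: D 16, C 20. C has a majority.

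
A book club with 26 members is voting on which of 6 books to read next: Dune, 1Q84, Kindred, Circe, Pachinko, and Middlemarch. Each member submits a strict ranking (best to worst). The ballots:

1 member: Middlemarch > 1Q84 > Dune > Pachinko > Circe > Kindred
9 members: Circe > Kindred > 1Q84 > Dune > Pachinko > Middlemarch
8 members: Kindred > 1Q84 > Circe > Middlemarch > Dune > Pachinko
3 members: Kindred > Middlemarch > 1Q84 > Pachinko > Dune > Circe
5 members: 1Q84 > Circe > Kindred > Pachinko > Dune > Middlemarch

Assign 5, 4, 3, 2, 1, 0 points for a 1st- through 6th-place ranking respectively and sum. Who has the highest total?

Dune: 1·3 + 9·2 + 8·1 + 3·1 + 5·1 = 37
1Q84: 1·4 + 9·3 + 8·4 + 3·3 + 5·5 = 97
Kindred: 1·0 + 9·4 + 8·5 + 3·5 + 5·3 = 106
Circe: 1·1 + 9·5 + 8·3 + 3·0 + 5·4 = 90
Pachinko: 1·2 + 9·1 + 8·0 + 3·2 + 5·2 = 27
Middlemarch: 1·5 + 9·0 + 8·2 + 3·4 + 5·0 = 33
Kindred has the highest Borda score (106).

Kindred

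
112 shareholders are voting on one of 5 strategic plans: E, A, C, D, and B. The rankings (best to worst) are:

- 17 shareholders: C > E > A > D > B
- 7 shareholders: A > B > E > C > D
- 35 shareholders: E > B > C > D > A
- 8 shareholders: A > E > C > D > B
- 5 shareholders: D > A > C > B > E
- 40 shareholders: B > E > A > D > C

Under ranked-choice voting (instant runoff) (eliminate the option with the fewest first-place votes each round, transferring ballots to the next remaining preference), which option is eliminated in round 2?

Round 1: E 35, A 15, C 17, D 5, B 40. Eliminate D.
Round 2: E 35, A 20, C 17, B 40. Eliminate C.

C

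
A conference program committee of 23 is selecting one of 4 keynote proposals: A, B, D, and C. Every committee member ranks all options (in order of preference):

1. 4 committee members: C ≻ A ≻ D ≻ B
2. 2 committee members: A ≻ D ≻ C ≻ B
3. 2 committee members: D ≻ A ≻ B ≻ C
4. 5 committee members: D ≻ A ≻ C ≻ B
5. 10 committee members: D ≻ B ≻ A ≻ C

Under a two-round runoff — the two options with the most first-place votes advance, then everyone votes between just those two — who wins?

Round 1 first-place votes: A 2, B 0, D 17, C 4.
D and C advance.
Runoff: D is preferred to C by 19 voters; C by 4.
D wins the runoff.

D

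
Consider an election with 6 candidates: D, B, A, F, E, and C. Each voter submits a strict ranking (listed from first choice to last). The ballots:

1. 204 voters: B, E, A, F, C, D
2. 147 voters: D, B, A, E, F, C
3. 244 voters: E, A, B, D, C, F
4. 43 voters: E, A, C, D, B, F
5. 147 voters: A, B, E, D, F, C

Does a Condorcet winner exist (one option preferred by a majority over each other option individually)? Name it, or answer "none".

none

Checking pairwise contests:
B beats D 595–190.
A beats B 434–351.
E beats A 491–294.
D beats F 581–204.
B beats E 498–287.
D beats C 538–247.
Every option loses at least one head-to-head, so there is no Condorcet winner.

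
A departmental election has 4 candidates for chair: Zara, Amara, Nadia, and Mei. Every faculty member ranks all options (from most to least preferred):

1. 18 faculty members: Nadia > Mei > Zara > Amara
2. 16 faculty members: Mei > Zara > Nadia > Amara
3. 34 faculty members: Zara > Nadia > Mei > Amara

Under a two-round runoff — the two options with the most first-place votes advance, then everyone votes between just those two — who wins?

Zara

Round 1 first-place votes: Zara 34, Amara 0, Nadia 18, Mei 16.
Zara and Nadia advance.
Runoff: Zara is preferred to Nadia by 50 voters; Nadia by 18.
Zara wins the runoff.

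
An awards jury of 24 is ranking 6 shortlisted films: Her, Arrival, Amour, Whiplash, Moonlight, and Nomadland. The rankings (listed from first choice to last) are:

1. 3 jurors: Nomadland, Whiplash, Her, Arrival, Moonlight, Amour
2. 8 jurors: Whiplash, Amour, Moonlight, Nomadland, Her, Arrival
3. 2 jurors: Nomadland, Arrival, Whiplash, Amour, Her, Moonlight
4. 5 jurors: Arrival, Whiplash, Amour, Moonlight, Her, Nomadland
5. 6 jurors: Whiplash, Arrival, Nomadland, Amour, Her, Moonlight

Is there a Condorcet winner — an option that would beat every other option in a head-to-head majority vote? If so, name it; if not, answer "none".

Whiplash

Whiplash vs Her: 24–0 for Whiplash.
Whiplash vs Arrival: 17–7 for Whiplash.
Whiplash vs Amour: 24–0 for Whiplash.
Whiplash vs Moonlight: 24–0 for Whiplash.
Whiplash vs Nomadland: 19–5 for Whiplash.
Whiplash beats every other option head-to-head.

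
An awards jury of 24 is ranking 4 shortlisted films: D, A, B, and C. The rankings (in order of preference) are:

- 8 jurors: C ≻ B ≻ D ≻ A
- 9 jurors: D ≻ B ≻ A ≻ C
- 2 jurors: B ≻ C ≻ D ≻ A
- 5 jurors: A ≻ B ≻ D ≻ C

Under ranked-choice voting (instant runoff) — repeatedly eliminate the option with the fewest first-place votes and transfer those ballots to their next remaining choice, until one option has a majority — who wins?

Round 1: D 9, A 5, B 2, C 8. Eliminate B.
Round 2: D 9, A 5, C 10. Eliminate A.
Round 3: D 14, C 10. D has a majority.

D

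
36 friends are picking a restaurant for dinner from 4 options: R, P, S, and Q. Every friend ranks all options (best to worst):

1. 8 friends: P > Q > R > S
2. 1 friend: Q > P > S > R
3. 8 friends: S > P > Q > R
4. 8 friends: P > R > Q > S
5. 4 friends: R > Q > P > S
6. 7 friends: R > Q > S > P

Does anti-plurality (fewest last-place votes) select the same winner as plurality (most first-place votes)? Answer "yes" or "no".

no

Anti-plurality — last-place votes: R 9, P 7, S 20, Q 0. Winner: Q.
Plurality — first-place votes: R 11, P 16, S 8, Q 1. Winner: P.
The two methods disagree.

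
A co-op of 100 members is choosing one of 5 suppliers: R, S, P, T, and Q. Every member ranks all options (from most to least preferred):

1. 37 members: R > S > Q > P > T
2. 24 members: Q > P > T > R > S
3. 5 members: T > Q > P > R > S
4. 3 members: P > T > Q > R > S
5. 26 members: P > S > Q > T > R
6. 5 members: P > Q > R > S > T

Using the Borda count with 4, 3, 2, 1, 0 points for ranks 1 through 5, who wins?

Q

R: 37·4 + 24·1 + 5·1 + 3·1 + 26·0 + 5·2 = 190
S: 37·3 + 24·0 + 5·0 + 3·0 + 26·3 + 5·1 = 194
P: 37·1 + 24·3 + 5·2 + 3·4 + 26·4 + 5·4 = 255
T: 37·0 + 24·2 + 5·4 + 3·3 + 26·1 + 5·0 = 103
Q: 37·2 + 24·4 + 5·3 + 3·2 + 26·2 + 5·3 = 258
Q has the highest Borda score (258).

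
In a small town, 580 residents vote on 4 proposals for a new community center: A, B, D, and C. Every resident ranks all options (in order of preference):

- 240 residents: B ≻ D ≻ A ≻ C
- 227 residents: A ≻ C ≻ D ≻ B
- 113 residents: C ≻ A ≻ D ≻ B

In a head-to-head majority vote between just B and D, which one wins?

Voters preferring B to D: 240; preferring D to B: 340.
D wins the head-to-head.

D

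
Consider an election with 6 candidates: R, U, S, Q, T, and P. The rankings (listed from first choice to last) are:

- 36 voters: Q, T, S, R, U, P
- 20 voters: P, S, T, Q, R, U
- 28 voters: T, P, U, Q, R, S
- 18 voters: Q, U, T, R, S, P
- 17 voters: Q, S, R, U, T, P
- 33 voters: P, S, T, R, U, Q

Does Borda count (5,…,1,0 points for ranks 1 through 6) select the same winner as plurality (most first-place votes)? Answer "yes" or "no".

no

Borda — scores: R 273, U 259, S 406, Q 451, T 514, P 377. Winner: T.
Plurality — first-place votes: R 0, U 0, S 0, Q 71, T 28, P 53. Winner: Q.
The two methods disagree.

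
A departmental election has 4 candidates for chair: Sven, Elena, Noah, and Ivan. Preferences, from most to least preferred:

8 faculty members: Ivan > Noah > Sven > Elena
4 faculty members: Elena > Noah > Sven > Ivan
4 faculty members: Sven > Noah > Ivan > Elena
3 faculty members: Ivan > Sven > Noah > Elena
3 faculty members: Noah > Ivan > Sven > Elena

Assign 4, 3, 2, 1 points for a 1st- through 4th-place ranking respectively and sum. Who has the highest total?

Sven: 8·2 + 4·2 + 4·4 + 3·3 + 3·2 = 55
Elena: 8·1 + 4·4 + 4·1 + 3·1 + 3·1 = 34
Noah: 8·3 + 4·3 + 4·3 + 3·2 + 3·4 = 66
Ivan: 8·4 + 4·1 + 4·2 + 3·4 + 3·3 = 65
Noah has the highest Borda score (66).

Noah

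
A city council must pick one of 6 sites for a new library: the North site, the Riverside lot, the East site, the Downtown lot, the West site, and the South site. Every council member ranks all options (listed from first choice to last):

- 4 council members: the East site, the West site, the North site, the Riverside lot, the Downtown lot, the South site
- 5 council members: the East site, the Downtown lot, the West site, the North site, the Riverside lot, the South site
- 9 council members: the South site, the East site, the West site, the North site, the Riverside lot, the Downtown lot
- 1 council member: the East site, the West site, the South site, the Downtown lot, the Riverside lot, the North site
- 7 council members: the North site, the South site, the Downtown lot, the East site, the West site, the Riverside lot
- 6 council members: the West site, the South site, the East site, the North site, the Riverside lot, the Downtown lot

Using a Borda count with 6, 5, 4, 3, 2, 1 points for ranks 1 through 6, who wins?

the East site

the North site: 4·4 + 5·3 + 9·3 + 1·1 + 7·6 + 6·3 = 119
the Riverside lot: 4·3 + 5·2 + 9·2 + 1·2 + 7·1 + 6·2 = 61
the East site: 4·6 + 5·6 + 9·5 + 1·6 + 7·3 + 6·4 = 150
the Downtown lot: 4·2 + 5·5 + 9·1 + 1·3 + 7·4 + 6·1 = 79
the West site: 4·5 + 5·4 + 9·4 + 1·5 + 7·2 + 6·6 = 131
the South site: 4·1 + 5·1 + 9·6 + 1·4 + 7·5 + 6·5 = 132
the East site has the highest Borda score (150).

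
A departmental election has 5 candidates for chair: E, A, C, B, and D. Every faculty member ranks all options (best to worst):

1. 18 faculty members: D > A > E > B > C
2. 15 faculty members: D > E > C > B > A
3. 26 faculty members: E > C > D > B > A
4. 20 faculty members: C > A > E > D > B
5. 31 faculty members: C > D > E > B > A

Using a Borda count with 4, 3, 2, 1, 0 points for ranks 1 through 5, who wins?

E: 18·2 + 15·3 + 26·4 + 20·2 + 31·2 = 287
A: 18·3 + 15·0 + 26·0 + 20·3 + 31·0 = 114
C: 18·0 + 15·2 + 26·3 + 20·4 + 31·4 = 312
B: 18·1 + 15·1 + 26·1 + 20·0 + 31·1 = 90
D: 18·4 + 15·4 + 26·2 + 20·1 + 31·3 = 297
C has the highest Borda score (312).

C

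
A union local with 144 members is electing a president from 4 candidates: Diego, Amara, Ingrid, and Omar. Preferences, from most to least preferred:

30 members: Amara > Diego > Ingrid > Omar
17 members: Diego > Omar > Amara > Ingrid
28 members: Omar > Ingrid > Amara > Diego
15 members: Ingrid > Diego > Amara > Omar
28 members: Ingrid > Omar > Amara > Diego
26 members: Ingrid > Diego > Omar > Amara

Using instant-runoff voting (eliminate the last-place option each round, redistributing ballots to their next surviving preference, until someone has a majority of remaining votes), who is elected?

Ingrid

Round 1: Diego 17, Amara 30, Ingrid 69, Omar 28. Eliminate Diego.
Round 2: Amara 30, Ingrid 69, Omar 45. Eliminate Amara.
Round 3: Ingrid 99, Omar 45. Ingrid has a majority.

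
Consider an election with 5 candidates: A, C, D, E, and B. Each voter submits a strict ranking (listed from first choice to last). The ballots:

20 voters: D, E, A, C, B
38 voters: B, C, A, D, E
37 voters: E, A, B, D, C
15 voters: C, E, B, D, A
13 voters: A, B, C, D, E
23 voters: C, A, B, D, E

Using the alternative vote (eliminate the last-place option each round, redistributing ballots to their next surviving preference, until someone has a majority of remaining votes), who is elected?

B

Round 1: A 13, C 38, D 20, E 37, B 38. Eliminate A.
Round 2: C 38, D 20, E 37, B 51. Eliminate D.
Round 3: C 38, E 57, B 51. Eliminate C.
Round 4: E 72, B 74. B has a majority.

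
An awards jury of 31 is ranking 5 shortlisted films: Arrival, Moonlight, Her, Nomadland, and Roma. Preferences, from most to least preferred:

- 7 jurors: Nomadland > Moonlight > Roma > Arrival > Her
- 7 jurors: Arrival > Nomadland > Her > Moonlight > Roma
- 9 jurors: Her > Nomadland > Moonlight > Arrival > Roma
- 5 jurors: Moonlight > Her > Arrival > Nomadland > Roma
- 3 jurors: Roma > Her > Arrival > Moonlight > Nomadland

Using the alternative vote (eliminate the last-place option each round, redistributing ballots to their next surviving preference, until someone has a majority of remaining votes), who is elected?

Her

Round 1: Arrival 7, Moonlight 5, Her 9, Nomadland 7, Roma 3. Eliminate Roma.
Round 2: Arrival 7, Moonlight 5, Her 12, Nomadland 7. Eliminate Moonlight.
Round 3: Arrival 7, Her 17, Nomadland 7. Her has a majority.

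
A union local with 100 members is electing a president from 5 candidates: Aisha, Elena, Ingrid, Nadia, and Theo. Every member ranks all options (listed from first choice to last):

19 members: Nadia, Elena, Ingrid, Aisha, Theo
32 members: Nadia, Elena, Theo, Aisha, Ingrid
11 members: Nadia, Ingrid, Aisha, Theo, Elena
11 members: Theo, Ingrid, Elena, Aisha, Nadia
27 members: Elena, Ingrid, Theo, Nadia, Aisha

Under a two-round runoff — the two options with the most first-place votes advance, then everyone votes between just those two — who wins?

Nadia

Round 1 first-place votes: Aisha 0, Elena 27, Ingrid 0, Nadia 62, Theo 11.
Nadia and Elena advance.
Runoff: Nadia is preferred to Elena by 62 voters; Elena by 38.
Nadia wins the runoff.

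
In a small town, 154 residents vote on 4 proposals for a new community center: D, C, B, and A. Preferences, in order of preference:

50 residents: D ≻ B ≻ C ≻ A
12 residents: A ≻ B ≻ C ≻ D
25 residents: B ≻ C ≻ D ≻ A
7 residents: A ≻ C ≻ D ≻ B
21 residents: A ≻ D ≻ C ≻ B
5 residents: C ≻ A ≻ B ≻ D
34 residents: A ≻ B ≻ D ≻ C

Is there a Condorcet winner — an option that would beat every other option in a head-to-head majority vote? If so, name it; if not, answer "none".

none

Checking pairwise contests:
A beats D 79–75.
D beats C 105–49.
D beats B 78–76.
C beats A 80–74.
Every option loses at least one head-to-head, so there is no Condorcet winner.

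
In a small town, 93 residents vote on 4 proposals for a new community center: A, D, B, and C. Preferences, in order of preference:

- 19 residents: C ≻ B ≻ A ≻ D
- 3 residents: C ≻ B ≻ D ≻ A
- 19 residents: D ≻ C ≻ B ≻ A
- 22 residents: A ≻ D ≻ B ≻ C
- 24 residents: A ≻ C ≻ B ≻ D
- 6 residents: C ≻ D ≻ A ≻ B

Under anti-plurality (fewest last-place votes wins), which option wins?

B

Last-place votes: A 22, D 43, B 6, C 22.
B is ranked last by the fewest voters, so B wins.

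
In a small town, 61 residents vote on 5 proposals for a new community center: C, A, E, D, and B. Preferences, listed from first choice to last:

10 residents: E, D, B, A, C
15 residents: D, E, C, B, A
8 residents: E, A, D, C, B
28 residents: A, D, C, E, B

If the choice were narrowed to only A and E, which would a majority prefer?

E

Voters preferring A to E: 28; preferring E to A: 33.
E wins the head-to-head.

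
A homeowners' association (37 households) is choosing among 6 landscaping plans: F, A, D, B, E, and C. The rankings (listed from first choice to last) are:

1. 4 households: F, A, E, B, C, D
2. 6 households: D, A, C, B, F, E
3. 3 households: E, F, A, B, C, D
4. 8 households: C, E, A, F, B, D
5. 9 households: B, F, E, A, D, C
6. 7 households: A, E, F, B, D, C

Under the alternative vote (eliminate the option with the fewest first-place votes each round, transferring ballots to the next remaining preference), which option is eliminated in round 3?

Round 1: F 4, A 7, D 6, B 9, E 3, C 8. Eliminate E.
Round 2: F 7, A 7, D 6, B 9, C 8. Eliminate D.
Round 3: F 7, A 13, B 9, C 8. Eliminate F.

F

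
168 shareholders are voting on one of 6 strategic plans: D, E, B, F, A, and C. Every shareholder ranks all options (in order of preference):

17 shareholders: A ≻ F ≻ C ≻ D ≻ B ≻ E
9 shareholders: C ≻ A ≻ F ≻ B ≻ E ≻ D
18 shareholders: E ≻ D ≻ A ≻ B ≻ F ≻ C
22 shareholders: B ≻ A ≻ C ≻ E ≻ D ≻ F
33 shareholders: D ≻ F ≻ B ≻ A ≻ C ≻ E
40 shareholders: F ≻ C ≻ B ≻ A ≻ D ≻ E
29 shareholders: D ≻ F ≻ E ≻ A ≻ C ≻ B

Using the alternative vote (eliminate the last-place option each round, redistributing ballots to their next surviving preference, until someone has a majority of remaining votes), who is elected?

Round 1: D 62, E 18, B 22, F 40, A 17, C 9. Eliminate C.
Round 2: D 62, E 18, B 22, F 40, A 26. Eliminate E.
Round 3: D 80, B 22, F 40, A 26. Eliminate B.
Round 4: D 80, F 40, A 48. Eliminate F.
Round 5: D 80, A 88. A has a majority.

A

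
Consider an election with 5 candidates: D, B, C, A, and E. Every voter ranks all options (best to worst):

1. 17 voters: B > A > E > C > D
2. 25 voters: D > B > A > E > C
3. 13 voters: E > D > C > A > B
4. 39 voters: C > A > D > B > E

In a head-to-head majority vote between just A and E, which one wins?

A

Voters preferring A to E: 81; preferring E to A: 13.
A wins the head-to-head.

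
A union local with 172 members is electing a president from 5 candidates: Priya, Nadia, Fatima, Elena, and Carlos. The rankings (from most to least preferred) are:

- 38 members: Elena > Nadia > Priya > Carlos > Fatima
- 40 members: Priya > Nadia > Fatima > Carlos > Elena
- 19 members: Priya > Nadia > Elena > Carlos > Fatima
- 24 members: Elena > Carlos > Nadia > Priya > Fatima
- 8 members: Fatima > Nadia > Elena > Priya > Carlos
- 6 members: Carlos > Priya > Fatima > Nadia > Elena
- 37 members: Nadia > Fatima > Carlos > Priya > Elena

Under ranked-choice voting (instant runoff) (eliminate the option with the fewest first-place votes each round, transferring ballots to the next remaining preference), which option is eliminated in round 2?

Fatima

Round 1: Priya 59, Nadia 37, Fatima 8, Elena 62, Carlos 6. Eliminate Carlos.
Round 2: Priya 65, Nadia 37, Fatima 8, Elena 62. Eliminate Fatima.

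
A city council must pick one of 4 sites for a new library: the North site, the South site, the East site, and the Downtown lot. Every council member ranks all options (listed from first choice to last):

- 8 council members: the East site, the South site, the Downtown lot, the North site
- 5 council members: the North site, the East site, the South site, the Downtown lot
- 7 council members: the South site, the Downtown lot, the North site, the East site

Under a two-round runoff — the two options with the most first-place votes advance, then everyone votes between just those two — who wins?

Round 1 first-place votes: the North site 5, the South site 7, the East site 8, the Downtown lot 0.
the East site and the South site advance.
Runoff: the East site is preferred to the South site by 13 voters; the South site by 7.
the East site wins the runoff.

the East site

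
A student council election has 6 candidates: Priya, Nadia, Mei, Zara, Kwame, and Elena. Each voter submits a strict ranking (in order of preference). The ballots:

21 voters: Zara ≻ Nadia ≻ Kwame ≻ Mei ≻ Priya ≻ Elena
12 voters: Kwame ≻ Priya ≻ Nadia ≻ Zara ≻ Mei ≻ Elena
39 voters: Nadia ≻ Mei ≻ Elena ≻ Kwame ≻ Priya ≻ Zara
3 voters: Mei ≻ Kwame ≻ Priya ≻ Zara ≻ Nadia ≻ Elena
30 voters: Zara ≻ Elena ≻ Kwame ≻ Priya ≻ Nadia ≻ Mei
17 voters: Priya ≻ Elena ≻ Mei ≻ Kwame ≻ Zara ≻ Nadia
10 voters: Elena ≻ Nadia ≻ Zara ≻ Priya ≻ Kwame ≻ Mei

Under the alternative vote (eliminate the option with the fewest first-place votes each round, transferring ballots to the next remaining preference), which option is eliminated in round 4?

Priya

Round 1: Priya 17, Nadia 39, Mei 3, Zara 51, Kwame 12, Elena 10. Eliminate Mei.
Round 2: Priya 17, Nadia 39, Zara 51, Kwame 15, Elena 10. Eliminate Elena.
Round 3: Priya 17, Nadia 49, Zara 51, Kwame 15. Eliminate Kwame.
Round 4: Priya 32, Nadia 49, Zara 51. Eliminate Priya.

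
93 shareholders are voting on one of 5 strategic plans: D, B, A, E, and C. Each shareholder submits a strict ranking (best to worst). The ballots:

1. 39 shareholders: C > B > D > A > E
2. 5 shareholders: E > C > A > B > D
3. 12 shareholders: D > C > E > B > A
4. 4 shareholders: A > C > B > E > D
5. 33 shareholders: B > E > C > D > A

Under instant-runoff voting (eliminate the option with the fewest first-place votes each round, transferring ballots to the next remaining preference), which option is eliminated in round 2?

Round 1: D 12, B 33, A 4, E 5, C 39. Eliminate A.
Round 2: D 12, B 33, E 5, C 43. Eliminate E.

E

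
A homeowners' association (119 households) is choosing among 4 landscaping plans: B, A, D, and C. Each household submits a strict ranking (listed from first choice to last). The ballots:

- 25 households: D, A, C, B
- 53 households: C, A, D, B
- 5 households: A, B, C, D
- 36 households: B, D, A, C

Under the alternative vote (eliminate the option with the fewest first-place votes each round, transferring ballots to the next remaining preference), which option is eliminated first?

Round 1: B 36, A 5, D 25, C 53. Eliminate A.

A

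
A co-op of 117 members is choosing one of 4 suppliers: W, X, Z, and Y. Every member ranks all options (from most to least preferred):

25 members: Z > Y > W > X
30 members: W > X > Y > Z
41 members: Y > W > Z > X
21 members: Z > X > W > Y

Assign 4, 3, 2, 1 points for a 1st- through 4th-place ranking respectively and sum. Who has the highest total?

W: 25·2 + 30·4 + 41·3 + 21·2 = 335
X: 25·1 + 30·3 + 41·1 + 21·3 = 219
Z: 25·4 + 30·1 + 41·2 + 21·4 = 296
Y: 25·3 + 30·2 + 41·4 + 21·1 = 320
W has the highest Borda score (335).

W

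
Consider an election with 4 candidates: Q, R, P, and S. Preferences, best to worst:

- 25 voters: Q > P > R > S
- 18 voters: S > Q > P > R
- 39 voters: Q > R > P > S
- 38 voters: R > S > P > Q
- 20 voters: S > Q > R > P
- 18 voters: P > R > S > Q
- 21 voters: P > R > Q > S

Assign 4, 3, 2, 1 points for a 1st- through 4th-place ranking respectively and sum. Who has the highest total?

R

Q: 25·4 + 18·3 + 39·4 + 38·1 + 20·3 + 18·1 + 21·2 = 468
R: 25·2 + 18·1 + 39·3 + 38·4 + 20·2 + 18·3 + 21·3 = 494
P: 25·3 + 18·2 + 39·2 + 38·2 + 20·1 + 18·4 + 21·4 = 441
S: 25·1 + 18·4 + 39·1 + 38·3 + 20·4 + 18·2 + 21·1 = 387
R has the highest Borda score (494).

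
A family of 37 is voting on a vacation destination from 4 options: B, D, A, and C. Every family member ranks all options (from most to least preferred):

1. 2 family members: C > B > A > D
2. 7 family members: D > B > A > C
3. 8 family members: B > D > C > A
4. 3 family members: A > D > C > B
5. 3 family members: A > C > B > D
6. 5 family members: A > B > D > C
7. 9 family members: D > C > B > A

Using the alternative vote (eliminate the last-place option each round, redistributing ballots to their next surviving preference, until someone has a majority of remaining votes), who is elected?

D

Round 1: B 8, D 16, A 11, C 2. Eliminate C.
Round 2: B 10, D 16, A 11. Eliminate B.
Round 3: D 24, A 13. D has a majority.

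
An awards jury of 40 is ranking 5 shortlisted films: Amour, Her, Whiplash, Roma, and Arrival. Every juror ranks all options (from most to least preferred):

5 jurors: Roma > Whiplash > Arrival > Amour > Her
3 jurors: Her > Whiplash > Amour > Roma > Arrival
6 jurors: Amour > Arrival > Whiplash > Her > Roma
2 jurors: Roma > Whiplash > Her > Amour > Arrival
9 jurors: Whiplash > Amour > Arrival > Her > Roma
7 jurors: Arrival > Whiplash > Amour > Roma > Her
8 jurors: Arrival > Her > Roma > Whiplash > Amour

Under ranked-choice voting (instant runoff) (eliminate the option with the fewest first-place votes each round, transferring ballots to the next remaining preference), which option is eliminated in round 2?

Amour

Round 1: Amour 6, Her 3, Whiplash 9, Roma 7, Arrival 15. Eliminate Her.
Round 2: Amour 6, Whiplash 12, Roma 7, Arrival 15. Eliminate Amour.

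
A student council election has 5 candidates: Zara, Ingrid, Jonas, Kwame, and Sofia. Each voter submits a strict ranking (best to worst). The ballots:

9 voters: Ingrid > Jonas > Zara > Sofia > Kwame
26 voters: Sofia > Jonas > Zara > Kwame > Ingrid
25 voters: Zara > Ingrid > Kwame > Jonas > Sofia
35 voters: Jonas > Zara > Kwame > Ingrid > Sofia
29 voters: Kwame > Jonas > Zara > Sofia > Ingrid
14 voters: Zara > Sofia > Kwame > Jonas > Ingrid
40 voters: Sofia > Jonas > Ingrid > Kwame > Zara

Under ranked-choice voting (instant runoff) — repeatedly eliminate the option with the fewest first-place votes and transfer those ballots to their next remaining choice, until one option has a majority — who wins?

Jonas

Round 1: Zara 39, Ingrid 9, Jonas 35, Kwame 29, Sofia 66. Eliminate Ingrid.
Round 2: Zara 39, Jonas 44, Kwame 29, Sofia 66. Eliminate Kwame.
Round 3: Zara 39, Jonas 73, Sofia 66. Eliminate Zara.
Round 4: Jonas 98, Sofia 80. Jonas has a majority.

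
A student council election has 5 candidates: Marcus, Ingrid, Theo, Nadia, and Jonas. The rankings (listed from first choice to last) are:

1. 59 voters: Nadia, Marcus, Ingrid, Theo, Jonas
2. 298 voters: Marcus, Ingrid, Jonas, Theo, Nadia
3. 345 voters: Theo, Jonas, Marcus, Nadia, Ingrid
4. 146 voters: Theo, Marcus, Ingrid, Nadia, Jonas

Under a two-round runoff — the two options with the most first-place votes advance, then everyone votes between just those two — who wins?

Theo

Round 1 first-place votes: Marcus 298, Ingrid 0, Theo 491, Nadia 59, Jonas 0.
Theo and Marcus advance.
Runoff: Theo is preferred to Marcus by 491 voters; Marcus by 357.
Theo wins the runoff.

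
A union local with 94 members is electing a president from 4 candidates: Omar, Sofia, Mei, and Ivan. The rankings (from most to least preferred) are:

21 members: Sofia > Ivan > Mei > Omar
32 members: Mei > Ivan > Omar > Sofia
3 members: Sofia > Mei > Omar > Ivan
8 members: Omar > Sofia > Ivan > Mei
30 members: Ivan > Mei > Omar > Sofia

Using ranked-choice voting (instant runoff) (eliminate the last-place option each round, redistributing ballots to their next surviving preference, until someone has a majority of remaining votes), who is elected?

Mei

Round 1: Omar 8, Sofia 24, Mei 32, Ivan 30. Eliminate Omar.
Round 2: Sofia 32, Mei 32, Ivan 30. Eliminate Ivan.
Round 3: Sofia 32, Mei 62. Mei has a majority.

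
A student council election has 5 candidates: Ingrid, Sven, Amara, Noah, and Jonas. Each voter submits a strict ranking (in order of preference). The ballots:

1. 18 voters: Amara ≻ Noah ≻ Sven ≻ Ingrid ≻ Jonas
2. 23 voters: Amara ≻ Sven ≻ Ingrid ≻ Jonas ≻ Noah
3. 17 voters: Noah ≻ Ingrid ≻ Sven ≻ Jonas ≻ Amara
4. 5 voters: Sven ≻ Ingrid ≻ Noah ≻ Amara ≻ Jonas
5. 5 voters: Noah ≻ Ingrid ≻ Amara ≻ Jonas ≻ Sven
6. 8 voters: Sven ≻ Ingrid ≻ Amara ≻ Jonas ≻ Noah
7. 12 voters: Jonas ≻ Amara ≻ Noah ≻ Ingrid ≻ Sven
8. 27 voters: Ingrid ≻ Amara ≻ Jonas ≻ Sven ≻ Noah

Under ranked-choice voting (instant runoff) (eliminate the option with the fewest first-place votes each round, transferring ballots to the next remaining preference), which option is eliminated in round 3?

Round 1: Ingrid 27, Sven 13, Amara 41, Noah 22, Jonas 12. Eliminate Jonas.
Round 2: Ingrid 27, Sven 13, Amara 53, Noah 22. Eliminate Sven.
Round 3: Ingrid 40, Amara 53, Noah 22. Eliminate Noah.

Noah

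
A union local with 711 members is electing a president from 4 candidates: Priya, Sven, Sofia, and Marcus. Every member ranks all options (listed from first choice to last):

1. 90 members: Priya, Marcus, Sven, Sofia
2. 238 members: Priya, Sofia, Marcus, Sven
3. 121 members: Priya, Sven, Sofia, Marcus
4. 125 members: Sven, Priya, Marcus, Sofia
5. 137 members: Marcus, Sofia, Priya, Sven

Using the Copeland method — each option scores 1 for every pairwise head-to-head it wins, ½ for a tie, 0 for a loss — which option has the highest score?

Priya

Priya: beats Sven, Sofia, and Marcus → score 3.
Sven: loses to Priya, Sofia, and Marcus → score 0.
Sofia: beats Sven and Marcus; loses to Priya → score 2.
Marcus: beats Sven; loses to Priya and Sofia → score 1.
Priya has the best pairwise record.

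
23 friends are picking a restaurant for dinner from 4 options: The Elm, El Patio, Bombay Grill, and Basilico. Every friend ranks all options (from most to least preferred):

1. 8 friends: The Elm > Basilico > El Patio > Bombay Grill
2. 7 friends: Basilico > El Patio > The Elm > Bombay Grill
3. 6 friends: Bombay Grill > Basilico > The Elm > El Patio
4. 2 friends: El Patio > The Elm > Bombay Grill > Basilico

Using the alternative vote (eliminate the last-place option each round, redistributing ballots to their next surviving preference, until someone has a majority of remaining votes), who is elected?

Round 1: The Elm 8, El Patio 2, Bombay Grill 6, Basilico 7. Eliminate El Patio.
Round 2: The Elm 10, Bombay Grill 6, Basilico 7. Eliminate Bombay Grill.
Round 3: The Elm 10, Basilico 13. Basilico has a majority.

Basilico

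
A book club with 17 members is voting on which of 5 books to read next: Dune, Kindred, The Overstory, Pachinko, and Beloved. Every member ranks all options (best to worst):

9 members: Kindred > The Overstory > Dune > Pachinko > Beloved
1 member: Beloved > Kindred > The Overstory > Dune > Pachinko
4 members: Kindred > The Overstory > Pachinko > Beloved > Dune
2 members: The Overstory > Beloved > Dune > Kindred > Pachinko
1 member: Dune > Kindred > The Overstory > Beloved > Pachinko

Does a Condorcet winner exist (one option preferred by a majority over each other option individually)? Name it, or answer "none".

Kindred

Kindred vs Dune: 14–3 for Kindred.
Kindred vs The Overstory: 15–2 for Kindred.
Kindred vs Pachinko: 17–0 for Kindred.
Kindred vs Beloved: 14–3 for Kindred.
Kindred beats every other option head-to-head.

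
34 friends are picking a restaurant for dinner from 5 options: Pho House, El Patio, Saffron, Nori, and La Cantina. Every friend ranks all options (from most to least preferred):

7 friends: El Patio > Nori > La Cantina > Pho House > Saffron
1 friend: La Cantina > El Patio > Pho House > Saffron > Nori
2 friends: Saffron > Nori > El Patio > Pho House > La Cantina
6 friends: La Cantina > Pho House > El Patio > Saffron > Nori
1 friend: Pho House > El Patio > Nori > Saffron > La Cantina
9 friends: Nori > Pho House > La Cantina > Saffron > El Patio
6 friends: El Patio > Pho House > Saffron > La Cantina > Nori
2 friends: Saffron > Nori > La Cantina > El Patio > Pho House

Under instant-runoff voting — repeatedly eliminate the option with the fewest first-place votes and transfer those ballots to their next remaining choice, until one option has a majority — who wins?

El Patio

Round 1: Pho House 1, El Patio 13, Saffron 4, Nori 9, La Cantina 7. Eliminate Pho House.
Round 2: El Patio 14, Saffron 4, Nori 9, La Cantina 7. Eliminate Saffron.
Round 3: El Patio 14, Nori 13, La Cantina 7. Eliminate La Cantina.
Round 4: El Patio 21, Nori 13. El Patio has a majority.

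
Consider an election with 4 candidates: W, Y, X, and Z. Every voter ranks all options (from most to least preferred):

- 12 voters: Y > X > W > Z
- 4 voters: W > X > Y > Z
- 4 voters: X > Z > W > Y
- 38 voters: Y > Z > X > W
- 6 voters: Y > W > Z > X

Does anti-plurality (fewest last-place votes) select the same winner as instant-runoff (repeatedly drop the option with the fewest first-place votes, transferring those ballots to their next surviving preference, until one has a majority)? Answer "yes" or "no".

Anti-plurality — last-place votes: W 38, Y 4, X 6, Z 16. Winner: Y.
Instant-runoff — R1 W 4, Y 56, X 4, Z 0 (Y winner). Winner: Y.
The two methods agree.

yes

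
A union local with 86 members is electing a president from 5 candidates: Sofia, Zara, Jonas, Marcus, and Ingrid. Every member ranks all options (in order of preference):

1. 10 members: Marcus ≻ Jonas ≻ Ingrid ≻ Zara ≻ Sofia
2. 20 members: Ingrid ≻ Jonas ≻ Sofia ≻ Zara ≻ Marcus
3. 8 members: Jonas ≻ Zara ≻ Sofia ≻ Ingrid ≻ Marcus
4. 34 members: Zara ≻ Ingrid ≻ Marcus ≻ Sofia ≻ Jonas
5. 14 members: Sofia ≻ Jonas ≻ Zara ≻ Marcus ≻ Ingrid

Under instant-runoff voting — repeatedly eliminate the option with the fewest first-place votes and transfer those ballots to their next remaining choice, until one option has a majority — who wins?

Round 1: Sofia 14, Zara 34, Jonas 8, Marcus 10, Ingrid 20. Eliminate Jonas.
Round 2: Sofia 14, Zara 42, Marcus 10, Ingrid 20. Eliminate Marcus.
Round 3: Sofia 14, Zara 42, Ingrid 30. Eliminate Sofia.
Round 4: Zara 56, Ingrid 30. Zara has a majority.

Zara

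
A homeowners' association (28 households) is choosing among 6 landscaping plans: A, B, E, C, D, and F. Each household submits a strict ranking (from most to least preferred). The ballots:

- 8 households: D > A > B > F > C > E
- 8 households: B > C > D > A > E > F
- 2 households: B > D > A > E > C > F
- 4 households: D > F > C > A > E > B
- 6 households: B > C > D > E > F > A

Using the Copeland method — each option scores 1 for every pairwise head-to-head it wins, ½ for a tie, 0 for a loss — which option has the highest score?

B

A: beats E and F; loses to B, C, and D → score 2.
B: beats A, E, C, D, and F → score 5.
E: beats F; loses to A, B, C, and D → score 1.
C: beats A, E, and F; ties D; loses to B → score 3.5.
D: beats A, E, and F; ties C; loses to B → score 3.5.
F: loses to A, B, E, C, and D → score 0.
B has the best pairwise record.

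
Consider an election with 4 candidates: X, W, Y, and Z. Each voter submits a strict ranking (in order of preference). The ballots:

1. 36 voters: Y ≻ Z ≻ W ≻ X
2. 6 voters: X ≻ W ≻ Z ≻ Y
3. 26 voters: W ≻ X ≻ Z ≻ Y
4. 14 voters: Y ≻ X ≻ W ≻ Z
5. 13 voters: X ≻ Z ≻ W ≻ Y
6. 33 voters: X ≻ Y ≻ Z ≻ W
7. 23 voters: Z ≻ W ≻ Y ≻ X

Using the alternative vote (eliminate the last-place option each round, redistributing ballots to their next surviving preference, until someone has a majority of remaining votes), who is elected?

Round 1: X 52, W 26, Y 50, Z 23. Eliminate Z.
Round 2: X 52, W 49, Y 50. Eliminate W.
Round 3: X 78, Y 73. X has a majority.

X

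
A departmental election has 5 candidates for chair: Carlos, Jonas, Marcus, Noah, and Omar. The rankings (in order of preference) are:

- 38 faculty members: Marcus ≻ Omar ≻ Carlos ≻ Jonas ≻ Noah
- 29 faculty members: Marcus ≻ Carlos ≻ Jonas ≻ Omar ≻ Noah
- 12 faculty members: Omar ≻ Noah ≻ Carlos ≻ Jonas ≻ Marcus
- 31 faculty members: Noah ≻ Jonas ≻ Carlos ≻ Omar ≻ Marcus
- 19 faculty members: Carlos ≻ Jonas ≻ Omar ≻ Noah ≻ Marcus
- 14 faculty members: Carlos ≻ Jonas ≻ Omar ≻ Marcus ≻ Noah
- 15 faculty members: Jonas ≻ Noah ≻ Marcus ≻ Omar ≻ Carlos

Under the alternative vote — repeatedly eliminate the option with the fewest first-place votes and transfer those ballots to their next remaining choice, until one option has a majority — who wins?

Marcus

Round 1: Carlos 33, Jonas 15, Marcus 67, Noah 31, Omar 12. Eliminate Omar.
Round 2: Carlos 33, Jonas 15, Marcus 67, Noah 43. Eliminate Jonas.
Round 3: Carlos 33, Marcus 67, Noah 58. Eliminate Carlos.
Round 4: Marcus 81, Noah 77. Marcus has a majority.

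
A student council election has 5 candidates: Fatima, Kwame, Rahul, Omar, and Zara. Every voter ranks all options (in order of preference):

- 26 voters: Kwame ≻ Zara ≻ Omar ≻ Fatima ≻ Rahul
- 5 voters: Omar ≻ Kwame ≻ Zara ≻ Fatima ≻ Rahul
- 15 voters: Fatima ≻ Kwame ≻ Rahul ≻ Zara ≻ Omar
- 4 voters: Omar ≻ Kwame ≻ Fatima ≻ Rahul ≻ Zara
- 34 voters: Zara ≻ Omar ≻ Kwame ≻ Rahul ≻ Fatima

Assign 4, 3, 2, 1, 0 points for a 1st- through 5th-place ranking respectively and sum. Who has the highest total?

Fatima: 26·1 + 5·1 + 15·4 + 4·2 + 34·0 = 99
Kwame: 26·4 + 5·3 + 15·3 + 4·3 + 34·2 = 244
Rahul: 26·0 + 5·0 + 15·2 + 4·1 + 34·1 = 68
Omar: 26·2 + 5·4 + 15·0 + 4·4 + 34·3 = 190
Zara: 26·3 + 5·2 + 15·1 + 4·0 + 34·4 = 239
Kwame has the highest Borda score (244).

Kwame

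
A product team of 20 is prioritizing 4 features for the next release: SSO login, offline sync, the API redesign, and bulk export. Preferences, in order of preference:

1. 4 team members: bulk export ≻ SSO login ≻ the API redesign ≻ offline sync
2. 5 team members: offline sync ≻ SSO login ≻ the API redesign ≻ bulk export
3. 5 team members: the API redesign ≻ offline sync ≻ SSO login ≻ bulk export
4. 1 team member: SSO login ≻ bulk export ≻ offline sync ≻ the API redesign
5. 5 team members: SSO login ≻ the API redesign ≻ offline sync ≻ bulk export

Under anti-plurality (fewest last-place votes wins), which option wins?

SSO login

Last-place votes: SSO login 0, offline sync 4, the API redesign 1, bulk export 15.
SSO login is ranked last by the fewest voters, so SSO login wins.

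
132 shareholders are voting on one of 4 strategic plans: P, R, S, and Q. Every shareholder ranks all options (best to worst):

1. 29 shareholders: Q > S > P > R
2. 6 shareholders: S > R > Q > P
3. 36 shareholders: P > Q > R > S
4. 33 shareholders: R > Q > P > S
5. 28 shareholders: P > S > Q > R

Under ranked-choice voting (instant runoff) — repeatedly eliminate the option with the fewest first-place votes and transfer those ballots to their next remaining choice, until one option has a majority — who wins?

P

Round 1: P 64, R 33, S 6, Q 29. Eliminate S.
Round 2: P 64, R 39, Q 29. Eliminate Q.
Round 3: P 93, R 39. P has a majority.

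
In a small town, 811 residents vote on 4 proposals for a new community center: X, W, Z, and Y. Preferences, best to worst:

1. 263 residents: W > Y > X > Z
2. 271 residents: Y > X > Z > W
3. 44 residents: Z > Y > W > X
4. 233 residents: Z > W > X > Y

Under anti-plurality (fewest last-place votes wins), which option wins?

X

Last-place votes: X 44, W 271, Z 263, Y 233.
X is ranked last by the fewest voters, so X wins.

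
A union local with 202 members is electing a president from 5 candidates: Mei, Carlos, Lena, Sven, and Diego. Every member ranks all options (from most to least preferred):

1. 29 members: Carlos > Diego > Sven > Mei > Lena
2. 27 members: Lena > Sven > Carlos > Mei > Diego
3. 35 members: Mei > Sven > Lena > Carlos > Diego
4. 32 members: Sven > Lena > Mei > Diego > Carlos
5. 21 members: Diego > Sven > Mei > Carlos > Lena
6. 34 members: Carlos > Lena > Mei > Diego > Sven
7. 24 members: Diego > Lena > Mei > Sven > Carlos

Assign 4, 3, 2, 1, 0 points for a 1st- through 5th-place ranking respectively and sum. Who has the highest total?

Sven

Mei: 29·1 + 27·1 + 35·4 + 32·2 + 21·2 + 34·2 + 24·2 = 418
Carlos: 29·4 + 27·2 + 35·1 + 32·0 + 21·1 + 34·4 + 24·0 = 362
Lena: 29·0 + 27·4 + 35·2 + 32·3 + 21·0 + 34·3 + 24·3 = 448
Sven: 29·2 + 27·3 + 35·3 + 32·4 + 21·3 + 34·0 + 24·1 = 459
Diego: 29·3 + 27·0 + 35·0 + 32·1 + 21·4 + 34·1 + 24·4 = 333
Sven has the highest Borda score (459).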